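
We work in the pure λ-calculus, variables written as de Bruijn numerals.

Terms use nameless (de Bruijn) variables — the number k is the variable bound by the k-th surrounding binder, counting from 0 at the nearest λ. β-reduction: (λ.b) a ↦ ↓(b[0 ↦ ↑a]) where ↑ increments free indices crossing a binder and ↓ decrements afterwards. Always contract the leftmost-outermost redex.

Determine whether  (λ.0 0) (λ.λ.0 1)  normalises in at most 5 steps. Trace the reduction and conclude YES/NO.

  start: (λ.0 0) (λ.λ.0 1)
  [1] (λ.λ.0 1) (λ.λ.0 1)
  [2] λ.0 (λ.λ.0 1)

Answer: YES — reaches normal form λ.0 (λ.λ.0 1) in 2 ≤ 5 steps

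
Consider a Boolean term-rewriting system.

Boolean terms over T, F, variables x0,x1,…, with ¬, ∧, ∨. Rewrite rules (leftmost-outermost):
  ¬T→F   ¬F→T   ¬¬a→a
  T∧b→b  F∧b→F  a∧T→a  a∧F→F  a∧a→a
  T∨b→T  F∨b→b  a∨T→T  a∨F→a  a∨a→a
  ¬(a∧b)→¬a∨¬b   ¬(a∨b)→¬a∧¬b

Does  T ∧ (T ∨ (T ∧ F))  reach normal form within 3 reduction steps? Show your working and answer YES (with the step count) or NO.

  start: T ∧ (T ∨ (T ∧ F))
  [1] T ∨ (T ∧ F)
  [2] T

Answer: YES — reaches normal form T in 2 ≤ 3 steps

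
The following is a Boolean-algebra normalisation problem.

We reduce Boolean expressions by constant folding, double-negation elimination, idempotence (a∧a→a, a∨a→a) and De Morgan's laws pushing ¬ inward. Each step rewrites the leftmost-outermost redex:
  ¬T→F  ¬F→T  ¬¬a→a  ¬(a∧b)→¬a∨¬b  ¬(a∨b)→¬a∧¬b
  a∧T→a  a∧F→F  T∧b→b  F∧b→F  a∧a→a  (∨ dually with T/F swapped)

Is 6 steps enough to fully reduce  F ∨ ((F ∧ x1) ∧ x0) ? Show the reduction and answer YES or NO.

Answer: YES — reaches normal form F in 3 ≤ 6 steps

Derivation:
  start: F ∨ ((F ∧ x1) ∧ x0)
  →1  (F ∧ x1) ∧ x0
  →2  F ∧ x0
  →3  F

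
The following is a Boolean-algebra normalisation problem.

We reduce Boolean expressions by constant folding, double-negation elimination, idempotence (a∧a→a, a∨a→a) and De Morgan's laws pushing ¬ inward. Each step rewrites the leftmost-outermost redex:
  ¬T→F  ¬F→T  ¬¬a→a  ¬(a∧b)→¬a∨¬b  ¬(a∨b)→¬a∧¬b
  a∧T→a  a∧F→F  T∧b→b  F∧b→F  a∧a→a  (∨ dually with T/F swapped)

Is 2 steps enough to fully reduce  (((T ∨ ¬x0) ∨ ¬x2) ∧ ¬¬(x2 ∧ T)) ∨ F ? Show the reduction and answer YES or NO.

Answer: NO — after 2 steps the term is (T ∨ ¬x2) ∧ ¬¬(x2 ∧ T), not yet normal

Working:
  start: (((T ∨ ¬x0) ∨ ¬x2) ∧ ¬¬(x2 ∧ T)) ∨ F
  →1  ((T ∨ ¬x0) ∨ ¬x2) ∧ ¬¬(x2 ∧ T)
  →2  (T ∨ ¬x2) ∧ ¬¬(x2 ∧ T)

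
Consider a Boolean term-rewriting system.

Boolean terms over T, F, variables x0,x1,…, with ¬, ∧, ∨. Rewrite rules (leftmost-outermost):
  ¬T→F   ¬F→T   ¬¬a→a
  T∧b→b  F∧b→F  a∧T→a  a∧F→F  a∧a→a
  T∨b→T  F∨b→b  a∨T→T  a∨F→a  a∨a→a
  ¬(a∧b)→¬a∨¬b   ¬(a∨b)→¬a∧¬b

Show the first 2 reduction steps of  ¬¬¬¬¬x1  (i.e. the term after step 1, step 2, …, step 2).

  start: ¬¬¬¬¬x1
  →1  ¬¬¬x1
  →2  ¬x1

Answer: after 2 steps: ¬x1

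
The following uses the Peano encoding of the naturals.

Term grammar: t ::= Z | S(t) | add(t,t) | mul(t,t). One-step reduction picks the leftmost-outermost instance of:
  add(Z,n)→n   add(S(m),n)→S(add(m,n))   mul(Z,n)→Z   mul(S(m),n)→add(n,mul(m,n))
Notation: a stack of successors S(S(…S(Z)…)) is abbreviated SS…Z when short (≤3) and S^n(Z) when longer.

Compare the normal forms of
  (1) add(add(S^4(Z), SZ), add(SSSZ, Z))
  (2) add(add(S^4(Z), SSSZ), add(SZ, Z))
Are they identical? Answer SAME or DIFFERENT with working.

Term A:
  start: add(add(S^4(Z), SZ), add(SSSZ, Z))
  →1  add(S(add(SSSZ, SZ)), add(SSSZ, Z))
  →2  S(add(add(SSSZ, SZ), add(SSSZ, Z)))
  →3  S(add(S(add(SSZ, SZ)), add(SSSZ, Z)))
  →4  S(S(add(add(SSZ, SZ), add(SSSZ, Z))))
  →5  S(S(add(S(add(SZ, SZ)), add(SSSZ, Z))))
  →6  S(S(S(add(add(SZ, SZ), add(SSSZ, Z)))))
  →7  S(S(S(add(S(add(Z, SZ)), add(SSSZ, Z)))))
  →8  S(S(S(S(add(add(Z, SZ), add(SSSZ, Z))))))
  →9  S(S(S(S(add(SZ, add(SSSZ, Z))))))
  →10  S(S(S(S(S(add(Z, add(SSSZ, Z)))))))
  →11  S(S(S(S(S(add(SSSZ, Z))))))
  →12  S(S(S(S(S(S(add(SSZ, Z)))))))
  →13  S(S(S(S(S(S(S(add(SZ, Z))))))))
  →14  S(S(S(S(S(S(S(S(add(Z, Z)))))))))
  →15  S^8(Z)

Term B:
  start: add(add(S^4(Z), SSSZ), add(SZ, Z))
  →1  add(S(add(SSSZ, SSSZ)), add(SZ, Z))
  →2  S(add(add(SSSZ, SSSZ), add(SZ, Z)))
  →3  S(add(S(add(SSZ, SSSZ)), add(SZ, Z)))
  →4  S(S(add(add(SSZ, SSSZ), add(SZ, Z))))
  →5  S(S(add(S(add(SZ, SSSZ)), add(SZ, Z))))
  →6  S(S(S(add(add(SZ, SSSZ), add(SZ, Z)))))
  →7  S(S(S(add(S(add(Z, SSSZ)), add(SZ, Z)))))
  →8  S(S(S(S(add(add(Z, SSSZ), add(SZ, Z))))))
  →9  S(S(S(S(add(SSSZ, add(SZ, Z))))))
  →10  S(S(S(S(S(add(SSZ, add(SZ, Z)))))))
  →11  S(S(S(S(S(S(add(SZ, add(SZ, Z))))))))
  →12  S(S(S(S(S(S(S(add(Z, add(SZ, Z)))))))))
  →13  S(S(S(S(S(S(S(add(SZ, Z))))))))
  →14  S(S(S(S(S(S(S(S(add(Z, Z)))))))))
  →15  S^8(Z)

Answer: SAME — A ⇓ S^8(Z), B ⇓ S^8(Z)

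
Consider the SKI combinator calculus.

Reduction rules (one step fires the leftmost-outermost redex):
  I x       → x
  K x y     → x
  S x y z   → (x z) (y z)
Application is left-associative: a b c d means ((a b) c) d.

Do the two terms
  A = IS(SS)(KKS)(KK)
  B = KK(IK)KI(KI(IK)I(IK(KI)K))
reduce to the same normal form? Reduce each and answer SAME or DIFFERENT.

Answer: DIFFERENT — A ⇓ S(K(KK))K, B ⇓ K(KI)

Derivation:
Term A:
  start: IS(SS)(KKS)(KK)
  [1] S(SS)(KKS)(KK)
  [2] SS(KK)(KKS(KK))
  [3] S(KKS(KK))(KK(KKS(KK)))
  [4] S(K(KK))(KK(KKS(KK)))
  [5] S(K(KK))K

Term B:
  start: KK(IK)KI(KI(IK)I(IK(KI)K))
  [1] KKI(KI(IK)I(IK(KI)K))
  [2] K(KI(IK)I(IK(KI)K))
  [3] K(II(IK(KI)K))
  [4] K(I(IK(KI)K))
  [5] K(IK(KI)K)
  [6] K(K(KI)K)
  [7] K(KI)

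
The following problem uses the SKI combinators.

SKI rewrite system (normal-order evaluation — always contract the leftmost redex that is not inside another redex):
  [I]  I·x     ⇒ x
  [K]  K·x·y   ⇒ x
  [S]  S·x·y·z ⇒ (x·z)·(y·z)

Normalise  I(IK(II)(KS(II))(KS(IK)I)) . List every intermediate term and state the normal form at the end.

  start: I(IK(II)(KS(II))(KS(IK)I))
  [1] IK(II)(KS(II))(KS(IK)I)
  [2] K(II)(KS(II))(KS(IK)I)
  [3] II(KS(IK)I)
  [4] I(KS(IK)I)
  [5] KS(IK)I
  [6] SI

Answer: normal form = SI  (in 6 steps)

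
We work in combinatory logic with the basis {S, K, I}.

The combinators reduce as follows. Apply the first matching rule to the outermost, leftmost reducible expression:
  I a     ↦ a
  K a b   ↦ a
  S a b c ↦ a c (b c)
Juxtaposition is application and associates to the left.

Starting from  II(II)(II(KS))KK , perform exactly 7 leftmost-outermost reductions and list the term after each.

  start: II(II)(II(KS))KK
  →1  I(II)(II(KS))KK
  →2  II(II(KS))KK
  →3  I(II(KS))KK
  →4  II(KS)KK
  →5  I(KS)KK
  →6  KSKK
  →7  SK

Answer: after 7 steps: SK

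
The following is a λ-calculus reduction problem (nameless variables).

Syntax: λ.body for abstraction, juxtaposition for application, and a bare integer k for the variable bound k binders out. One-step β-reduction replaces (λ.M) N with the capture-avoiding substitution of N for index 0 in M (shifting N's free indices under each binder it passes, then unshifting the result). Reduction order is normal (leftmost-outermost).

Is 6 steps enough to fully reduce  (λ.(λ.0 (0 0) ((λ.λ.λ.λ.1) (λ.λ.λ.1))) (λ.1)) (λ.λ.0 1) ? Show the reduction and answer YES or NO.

Answer: YES — reaches normal form λ.0 (λ.λ.λ.1) in 5 ≤ 6 steps

Reduction:
  start: (λ.(λ.0 (0 0) ((λ.λ.λ.λ.1) (λ.λ.λ.1))) (λ.1)) (λ.λ.0 1)
  [1] (λ.0 (0 0) ((λ.λ.λ.λ.1) (λ.λ.λ.1))) (λ.λ.λ.0 1)
  [2] (λ.λ.λ.0 1) ((λ.λ.λ.0 1) (λ.λ.λ.0 1)) ((λ.λ.λ.λ.1) (λ.λ.λ.1))
  [3] (λ.λ.0 1) ((λ.λ.λ.λ.1) (λ.λ.λ.1))
  [4] λ.0 ((λ.λ.λ.λ.1) (λ.λ.λ.1))
  [5] λ.0 (λ.λ.λ.1)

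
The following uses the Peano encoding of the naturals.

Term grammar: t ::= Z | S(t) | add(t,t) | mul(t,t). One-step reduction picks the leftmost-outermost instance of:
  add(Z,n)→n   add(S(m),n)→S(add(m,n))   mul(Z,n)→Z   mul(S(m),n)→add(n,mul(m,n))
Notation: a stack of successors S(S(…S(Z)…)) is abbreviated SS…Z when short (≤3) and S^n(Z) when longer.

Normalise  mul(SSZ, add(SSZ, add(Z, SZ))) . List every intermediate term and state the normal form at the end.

  start: mul(SSZ, add(SSZ, add(Z, SZ)))
  [1] add(add(SSZ, add(Z, SZ)), mul(SZ, add(SSZ, add(Z, SZ))))
  [2] add(S(add(SZ, add(Z, SZ))), mul(SZ, add(SSZ, add(Z, SZ))))
  [3] S(add(add(SZ, add(Z, SZ)), mul(SZ, add(SSZ, add(Z, SZ)))))
  [4] S(add(S(add(Z, add(Z, SZ))), mul(SZ, add(SSZ, add(Z, SZ)))))
  [5] S(S(add(add(Z, add(Z, SZ)), mul(SZ, add(SSZ, add(Z, SZ))))))
  [6] S(S(add(add(Z, SZ), mul(SZ, add(SSZ, add(Z, SZ))))))
  [7] S(S(add(SZ, mul(SZ, add(SSZ, add(Z, SZ))))))
  [8] S(S(S(add(Z, mul(SZ, add(SSZ, add(Z, SZ)))))))
  [9] S(S(S(mul(SZ, add(SSZ, add(Z, SZ))))))
  [10] S(S(S(add(add(SSZ, add(Z, SZ)), mul(Z, add(SSZ, add(Z, SZ)))))))
  [11] S(S(S(add(S(add(SZ, add(Z, SZ))), mul(Z, add(SSZ, add(Z, SZ)))))))
  [12] S(S(S(S(add(add(SZ, add(Z, SZ)), mul(Z, add(SSZ, add(Z, SZ))))))))
  [13] S(S(S(S(add(S(add(Z, add(Z, SZ))), mul(Z, add(SSZ, add(Z, SZ))))))))
  [14] S(S(S(S(S(add(add(Z, add(Z, SZ)), mul(Z, add(SSZ, add(Z, SZ)))))))))
  [15] S(S(S(S(S(add(add(Z, SZ), mul(Z, add(SSZ, add(Z, SZ)))))))))
  [16] S(S(S(S(S(add(SZ, mul(Z, add(SSZ, add(Z, SZ)))))))))
  [17] S(S(S(S(S(S(add(Z, mul(Z, add(SSZ, add(Z, SZ))))))))))
  [18] S(S(S(S(S(S(mul(Z, add(SSZ, add(Z, SZ)))))))))
  [19] S^6(Z)

Answer: normal form = S^6(Z)  (in 19 steps)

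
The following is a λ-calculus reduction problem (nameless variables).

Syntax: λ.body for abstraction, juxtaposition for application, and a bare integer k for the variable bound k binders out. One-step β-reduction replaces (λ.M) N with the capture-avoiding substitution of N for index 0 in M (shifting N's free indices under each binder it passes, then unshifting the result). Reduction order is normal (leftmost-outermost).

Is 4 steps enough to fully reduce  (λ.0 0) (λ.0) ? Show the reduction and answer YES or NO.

  start: (λ.0 0) (λ.0)
  step 1: (λ.0) (λ.0)
  step 2: λ.0

Answer: YES — reaches normal form λ.0 in 2 ≤ 4 steps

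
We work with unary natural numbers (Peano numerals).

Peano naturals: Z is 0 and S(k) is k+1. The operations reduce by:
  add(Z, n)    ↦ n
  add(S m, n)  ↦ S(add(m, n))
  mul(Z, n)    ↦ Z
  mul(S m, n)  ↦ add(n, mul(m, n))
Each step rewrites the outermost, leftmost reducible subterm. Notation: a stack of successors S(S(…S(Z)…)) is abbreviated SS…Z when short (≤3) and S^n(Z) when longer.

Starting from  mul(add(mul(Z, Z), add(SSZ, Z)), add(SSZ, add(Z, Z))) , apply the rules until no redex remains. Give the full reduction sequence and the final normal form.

  start: mul(add(mul(Z, Z), add(SSZ, Z)), add(SSZ, add(Z, Z)))
  [1] mul(add(Z, add(SSZ, Z)), add(SSZ, add(Z, Z)))
  [2] mul(add(SSZ, Z), add(SSZ, add(Z, Z)))
  [3] mul(S(add(SZ, Z)), add(SSZ, add(Z, Z)))
  [4] add(add(SSZ, add(Z, Z)), mul(add(SZ, Z), add(SSZ, add(Z, Z))))
  [5] add(S(add(SZ, add(Z, Z))), mul(add(SZ, Z), add(SSZ, add(Z, Z))))
  [6] S(add(add(SZ, add(Z, Z)), mul(add(SZ, Z), add(SSZ, add(Z, Z)))))
  [7] S(add(S(add(Z, add(Z, Z))), mul(add(SZ, Z), add(SSZ, add(Z, Z)))))
  [8] S(S(add(add(Z, add(Z, Z)), mul(add(SZ, Z), add(SSZ, add(Z, Z))))))
  [9] S(S(add(add(Z, Z), mul(add(SZ, Z), add(SSZ, add(Z, Z))))))
  [10] S(S(add(Z, mul(add(SZ, Z), add(SSZ, add(Z, Z))))))
  [11] S(S(mul(add(SZ, Z), add(SSZ, add(Z, Z)))))
  [12] S(S(mul(S(add(Z, Z)), add(SSZ, add(Z, Z)))))
  [13] S(S(add(add(SSZ, add(Z, Z)), mul(add(Z, Z), add(SSZ, add(Z, Z))))))
  [14] S(S(add(S(add(SZ, add(Z, Z))), mul(add(Z, Z), add(SSZ, add(Z, Z))))))
  [15] S(S(S(add(add(SZ, add(Z, Z)), mul(add(Z, Z), add(SSZ, add(Z, Z)))))))
  [16] S(S(S(add(S(add(Z, add(Z, Z))), mul(add(Z, Z), add(SSZ, add(Z, Z)))))))
  [17] S(S(S(S(add(add(Z, add(Z, Z)), mul(add(Z, Z), add(SSZ, add(Z, Z))))))))
  [18] S(S(S(S(add(add(Z, Z), mul(add(Z, Z), add(SSZ, add(Z, Z))))))))
  [19] S(S(S(S(add(Z, mul(add(Z, Z), add(SSZ, add(Z, Z))))))))
  [20] S(S(S(S(mul(add(Z, Z), add(SSZ, add(Z, Z)))))))
  [21] S(S(S(S(mul(Z, add(SSZ, add(Z, Z)))))))
  [22] S^4(Z)

Answer: normal form = S^4(Z)  (in 22 steps)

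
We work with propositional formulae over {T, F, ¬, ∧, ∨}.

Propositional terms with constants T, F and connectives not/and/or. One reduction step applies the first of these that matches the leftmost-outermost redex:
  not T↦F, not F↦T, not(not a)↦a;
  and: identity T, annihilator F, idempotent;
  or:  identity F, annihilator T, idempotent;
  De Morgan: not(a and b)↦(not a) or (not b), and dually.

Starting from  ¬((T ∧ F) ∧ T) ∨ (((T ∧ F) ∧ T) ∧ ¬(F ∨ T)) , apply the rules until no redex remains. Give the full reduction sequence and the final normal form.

Answer: normal form = T  (in 7 steps)

Working:
  start: ¬((T ∧ F) ∧ T) ∨ (((T ∧ F) ∧ T) ∧ ¬(F ∨ T))
  step 1: (¬(T ∧ F) ∨ ¬T) ∨ (((T ∧ F) ∧ T) ∧ ¬(F ∨ T))
  step 2: ((¬T ∨ ¬F) ∨ ¬T) ∨ (((T ∧ F) ∧ T) ∧ ¬(F ∨ T))
  step 3: ((F ∨ ¬F) ∨ ¬T) ∨ (((T ∧ F) ∧ T) ∧ ¬(F ∨ T))
  step 4: (¬F ∨ ¬T) ∨ (((T ∧ F) ∧ T) ∧ ¬(F ∨ T))
  step 5: (T ∨ ¬T) ∨ (((T ∧ F) ∧ T) ∧ ¬(F ∨ T))
  step 6: T ∨ (((T ∧ F) ∧ T) ∧ ¬(F ∨ T))
  step 7: T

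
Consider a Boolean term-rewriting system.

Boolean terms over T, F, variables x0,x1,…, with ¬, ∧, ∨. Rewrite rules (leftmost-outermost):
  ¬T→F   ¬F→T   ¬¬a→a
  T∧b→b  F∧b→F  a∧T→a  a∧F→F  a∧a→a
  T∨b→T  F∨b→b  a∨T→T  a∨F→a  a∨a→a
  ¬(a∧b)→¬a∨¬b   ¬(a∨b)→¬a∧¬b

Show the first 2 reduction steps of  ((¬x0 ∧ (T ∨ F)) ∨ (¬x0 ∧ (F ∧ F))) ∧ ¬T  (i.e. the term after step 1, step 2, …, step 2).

  start: ((¬x0 ∧ (T ∨ F)) ∨ (¬x0 ∧ (F ∧ F))) ∧ ¬T
  →1  ((¬x0 ∧ T) ∨ (¬x0 ∧ (F ∧ F))) ∧ ¬T
  →2  (¬x0 ∨ (¬x0 ∧ (F ∧ F))) ∧ ¬T

Answer: after 2 steps: (¬x0 ∨ (¬x0 ∧ (F ∧ F))) ∧ ¬T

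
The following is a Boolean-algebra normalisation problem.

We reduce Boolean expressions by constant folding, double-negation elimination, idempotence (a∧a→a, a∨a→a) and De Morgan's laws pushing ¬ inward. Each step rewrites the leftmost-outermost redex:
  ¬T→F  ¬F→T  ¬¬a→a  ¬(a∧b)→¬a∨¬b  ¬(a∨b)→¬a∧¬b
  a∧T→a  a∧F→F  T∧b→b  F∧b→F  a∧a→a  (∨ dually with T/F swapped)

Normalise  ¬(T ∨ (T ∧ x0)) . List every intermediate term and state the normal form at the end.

Answer: normal form = F  (in 3 steps)

Working:
  start: ¬(T ∨ (T ∧ x0))
  [1] ¬T ∧ ¬(T ∧ x0)
  [2] F ∧ ¬(T ∧ x0)
  [3] F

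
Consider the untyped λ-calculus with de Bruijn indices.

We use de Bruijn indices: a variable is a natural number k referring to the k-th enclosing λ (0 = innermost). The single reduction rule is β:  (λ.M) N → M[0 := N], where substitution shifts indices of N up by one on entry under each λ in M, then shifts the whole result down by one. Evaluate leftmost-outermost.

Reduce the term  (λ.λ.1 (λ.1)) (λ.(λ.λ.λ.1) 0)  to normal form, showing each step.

Answer: normal form = λ.λ.λ.1  (in 3 steps)

Working:
  start: (λ.λ.1 (λ.1)) (λ.(λ.λ.λ.1) 0)
  step 1: λ.(λ.(λ.λ.λ.1) 0) (λ.1)
  step 2: λ.(λ.λ.λ.1) (λ.1)
  step 3: λ.λ.λ.1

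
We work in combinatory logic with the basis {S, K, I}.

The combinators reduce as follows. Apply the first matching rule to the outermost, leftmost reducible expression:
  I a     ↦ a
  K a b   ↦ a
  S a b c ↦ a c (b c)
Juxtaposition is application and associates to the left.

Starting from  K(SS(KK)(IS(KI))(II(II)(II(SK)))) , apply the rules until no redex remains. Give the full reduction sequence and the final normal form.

  start: K(SS(KK)(IS(KI))(II(II)(II(SK))))
  [1] K(S(IS(KI))(KK(IS(KI)))(II(II)(II(SK))))
  [2] K(IS(KI)(II(II)(II(SK)))(KK(IS(KI))(II(II)(II(SK)))))
  [3] K(S(KI)(II(II)(II(SK)))(KK(IS(KI))(II(II)(II(SK)))))
  [4] K(KI(KK(IS(KI))(II(II)(II(SK))))(II(II)(II(SK))(KK(IS(KI))(II(II)(II(SK))))))
  [5] K(I(II(II)(II(SK))(KK(IS(KI))(II(II)(II(SK))))))
  [6] K(II(II)(II(SK))(KK(IS(KI))(II(II)(II(SK)))))
  [7] K(I(II)(II(SK))(KK(IS(KI))(II(II)(II(SK)))))
  [8] K(II(II(SK))(KK(IS(KI))(II(II)(II(SK)))))
  [9] K(I(II(SK))(KK(IS(KI))(II(II)(II(SK)))))
  [10] K(II(SK)(KK(IS(KI))(II(II)(II(SK)))))
  [11] K(I(SK)(KK(IS(KI))(II(II)(II(SK)))))
  [12] K(SK(KK(IS(KI))(II(II)(II(SK)))))
  [13] K(SK(K(II(II)(II(SK)))))
  [14] K(SK(K(I(II)(II(SK)))))
  [15] K(SK(K(II(II(SK)))))
  [16] K(SK(K(I(II(SK)))))
  [17] K(SK(K(II(SK))))
  [18] K(SK(K(I(SK))))
  [19] K(SK(K(SK)))

Answer: normal form = K(SK(K(SK)))  (in 19 steps)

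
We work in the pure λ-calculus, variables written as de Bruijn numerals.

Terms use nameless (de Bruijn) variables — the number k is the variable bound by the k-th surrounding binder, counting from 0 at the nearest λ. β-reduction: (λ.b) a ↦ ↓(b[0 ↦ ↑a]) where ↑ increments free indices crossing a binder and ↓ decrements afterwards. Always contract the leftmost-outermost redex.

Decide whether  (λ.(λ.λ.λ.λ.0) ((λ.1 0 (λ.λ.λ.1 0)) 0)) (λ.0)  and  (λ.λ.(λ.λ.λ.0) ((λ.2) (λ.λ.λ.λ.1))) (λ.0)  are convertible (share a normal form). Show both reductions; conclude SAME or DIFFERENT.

Answer: SAME — A ⇓ λ.λ.λ.0, B ⇓ λ.λ.λ.0

Derivation:
Term A:
  start: (λ.(λ.λ.λ.λ.0) ((λ.1 0 (λ.λ.λ.1 0)) 0)) (λ.0)
  →1  (λ.λ.λ.λ.0) ((λ.(λ.0) 0 (λ.λ.λ.1 0)) (λ.0))
  →2  λ.λ.λ.0

Term B:
  start: (λ.λ.(λ.λ.λ.0) ((λ.2) (λ.λ.λ.λ.1))) (λ.0)
  →1  λ.(λ.λ.λ.0) ((λ.λ.0) (λ.λ.λ.λ.1))
  →2  λ.λ.λ.0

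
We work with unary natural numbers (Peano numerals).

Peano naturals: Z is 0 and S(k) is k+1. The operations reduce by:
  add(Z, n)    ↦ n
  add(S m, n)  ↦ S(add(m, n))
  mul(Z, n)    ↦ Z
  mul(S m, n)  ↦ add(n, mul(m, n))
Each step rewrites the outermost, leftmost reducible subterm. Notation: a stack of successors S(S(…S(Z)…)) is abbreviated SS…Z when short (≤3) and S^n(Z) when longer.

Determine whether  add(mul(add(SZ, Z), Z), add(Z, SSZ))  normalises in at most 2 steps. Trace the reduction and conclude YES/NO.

Answer: NO — after 2 steps the term is add(add(Z, mul(add(Z, Z), Z)), add(Z, SSZ)), not yet normal

Derivation:
  start: add(mul(add(SZ, Z), Z), add(Z, SSZ))
  step 1: add(mul(S(add(Z, Z)), Z), add(Z, SSZ))
  step 2: add(add(Z, mul(add(Z, Z), Z)), add(Z, SSZ))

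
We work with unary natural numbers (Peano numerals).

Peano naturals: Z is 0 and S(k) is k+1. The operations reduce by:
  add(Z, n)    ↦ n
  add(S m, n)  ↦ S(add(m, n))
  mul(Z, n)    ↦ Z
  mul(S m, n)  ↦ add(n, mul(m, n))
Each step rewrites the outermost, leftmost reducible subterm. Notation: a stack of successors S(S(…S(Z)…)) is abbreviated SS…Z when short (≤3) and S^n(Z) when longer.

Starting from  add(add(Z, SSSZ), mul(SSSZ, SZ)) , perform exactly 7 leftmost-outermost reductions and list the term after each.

  start: add(add(Z, SSSZ), mul(SSSZ, SZ))
  step 1: add(SSSZ, mul(SSSZ, SZ))
  step 2: S(add(SSZ, mul(SSSZ, SZ)))
  step 3: S(S(add(SZ, mul(SSSZ, SZ))))
  step 4: S(S(S(add(Z, mul(SSSZ, SZ)))))
  step 5: S(S(S(mul(SSSZ, SZ))))
  step 6: S(S(S(add(SZ, mul(SSZ, SZ)))))
  step 7: S(S(S(S(add(Z, mul(SSZ, SZ))))))

Answer: after 7 steps: S(S(S(S(add(Z, mul(SSZ, SZ))))))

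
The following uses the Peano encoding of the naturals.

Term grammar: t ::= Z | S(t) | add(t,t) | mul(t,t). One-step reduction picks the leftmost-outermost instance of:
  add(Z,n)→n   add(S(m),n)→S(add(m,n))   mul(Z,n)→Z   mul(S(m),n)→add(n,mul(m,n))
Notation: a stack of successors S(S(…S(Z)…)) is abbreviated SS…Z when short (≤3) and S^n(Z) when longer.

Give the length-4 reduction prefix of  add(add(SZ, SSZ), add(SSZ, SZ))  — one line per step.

Answer: after 4 steps: S(S(add(SZ, add(SSZ, SZ))))

Derivation:
  start: add(add(SZ, SSZ), add(SSZ, SZ))
  →1  add(S(add(Z, SSZ)), add(SSZ, SZ))
  →2  S(add(add(Z, SSZ), add(SSZ, SZ)))
  →3  S(add(SSZ, add(SSZ, SZ)))
  →4  S(S(add(SZ, add(SSZ, SZ))))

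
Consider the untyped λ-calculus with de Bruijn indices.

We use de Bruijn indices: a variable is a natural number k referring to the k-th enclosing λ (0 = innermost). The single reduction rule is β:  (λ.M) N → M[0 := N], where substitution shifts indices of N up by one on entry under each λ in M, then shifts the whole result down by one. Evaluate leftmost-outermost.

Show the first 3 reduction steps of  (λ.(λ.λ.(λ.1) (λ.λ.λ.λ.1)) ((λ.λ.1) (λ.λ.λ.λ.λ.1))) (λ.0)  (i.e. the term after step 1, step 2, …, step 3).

Answer: after 3 steps: λ.0

Derivation:
  start: (λ.(λ.λ.(λ.1) (λ.λ.λ.λ.1)) ((λ.λ.1) (λ.λ.λ.λ.λ.1))) (λ.0)
  step 1: (λ.λ.(λ.1) (λ.λ.λ.λ.1)) ((λ.λ.1) (λ.λ.λ.λ.λ.1))
  step 2: λ.(λ.1) (λ.λ.λ.λ.1)
  step 3: λ.0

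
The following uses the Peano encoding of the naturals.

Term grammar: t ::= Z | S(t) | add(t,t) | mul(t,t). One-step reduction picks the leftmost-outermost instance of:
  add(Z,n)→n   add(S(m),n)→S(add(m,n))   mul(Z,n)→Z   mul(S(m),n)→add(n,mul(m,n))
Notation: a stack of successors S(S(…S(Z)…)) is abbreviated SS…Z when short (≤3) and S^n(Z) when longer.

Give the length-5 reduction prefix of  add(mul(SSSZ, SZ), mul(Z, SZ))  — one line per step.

Answer: after 5 steps: S(add(add(SZ, mul(SZ, SZ)), mul(Z, SZ)))

Reduction:
  start: add(mul(SSSZ, SZ), mul(Z, SZ))
  step 1: add(add(SZ, mul(SSZ, SZ)), mul(Z, SZ))
  step 2: add(S(add(Z, mul(SSZ, SZ))), mul(Z, SZ))
  step 3: S(add(add(Z, mul(SSZ, SZ)), mul(Z, SZ)))
  step 4: S(add(mul(SSZ, SZ), mul(Z, SZ)))
  step 5: S(add(add(SZ, mul(SZ, SZ)), mul(Z, SZ)))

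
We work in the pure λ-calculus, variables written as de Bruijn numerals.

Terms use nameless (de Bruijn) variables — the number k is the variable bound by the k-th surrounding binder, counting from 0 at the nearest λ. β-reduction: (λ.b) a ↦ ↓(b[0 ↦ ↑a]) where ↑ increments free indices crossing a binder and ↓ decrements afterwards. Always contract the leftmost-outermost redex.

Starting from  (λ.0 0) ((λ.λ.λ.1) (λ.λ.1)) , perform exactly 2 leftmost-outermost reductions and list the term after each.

  start: (λ.0 0) ((λ.λ.λ.1) (λ.λ.1))
  step 1: (λ.λ.λ.1) (λ.λ.1) ((λ.λ.λ.1) (λ.λ.1))
  step 2: (λ.λ.1) ((λ.λ.λ.1) (λ.λ.1))

Answer: after 2 steps: (λ.λ.1) ((λ.λ.λ.1) (λ.λ.1))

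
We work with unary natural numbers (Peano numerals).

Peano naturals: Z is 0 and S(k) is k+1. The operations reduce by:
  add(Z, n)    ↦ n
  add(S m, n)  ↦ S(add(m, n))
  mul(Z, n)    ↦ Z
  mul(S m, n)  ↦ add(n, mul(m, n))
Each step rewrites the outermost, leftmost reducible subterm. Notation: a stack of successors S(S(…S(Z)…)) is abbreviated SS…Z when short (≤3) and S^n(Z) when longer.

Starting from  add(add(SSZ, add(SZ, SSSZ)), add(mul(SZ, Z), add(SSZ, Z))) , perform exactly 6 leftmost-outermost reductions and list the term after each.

  start: add(add(SSZ, add(SZ, SSSZ)), add(mul(SZ, Z), add(SSZ, Z)))
  step 1: add(S(add(SZ, add(SZ, SSSZ))), add(mul(SZ, Z), add(SSZ, Z)))
  step 2: S(add(add(SZ, add(SZ, SSSZ)), add(mul(SZ, Z), add(SSZ, Z))))
  step 3: S(add(S(add(Z, add(SZ, SSSZ))), add(mul(SZ, Z), add(SSZ, Z))))
  step 4: S(S(add(add(Z, add(SZ, SSSZ)), add(mul(SZ, Z), add(SSZ, Z)))))
  step 5: S(S(add(add(SZ, SSSZ), add(mul(SZ, Z), add(SSZ, Z)))))
  step 6: S(S(add(S(add(Z, SSSZ)), add(mul(SZ, Z), add(SSZ, Z)))))

Answer: after 6 steps: S(S(add(S(add(Z, SSSZ)), add(mul(SZ, Z), add(SSZ, Z)))))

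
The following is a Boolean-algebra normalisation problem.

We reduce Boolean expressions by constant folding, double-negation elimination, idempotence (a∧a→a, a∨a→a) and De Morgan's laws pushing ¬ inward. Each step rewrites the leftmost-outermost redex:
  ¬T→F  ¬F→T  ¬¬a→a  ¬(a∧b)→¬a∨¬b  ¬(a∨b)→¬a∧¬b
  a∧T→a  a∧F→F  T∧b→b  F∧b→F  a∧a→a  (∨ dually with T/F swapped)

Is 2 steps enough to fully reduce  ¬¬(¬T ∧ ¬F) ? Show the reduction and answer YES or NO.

Answer: NO — after 2 steps the term is F ∧ ¬F, not yet normal

Working:
  start: ¬¬(¬T ∧ ¬F)
  [1] ¬T ∧ ¬F
  [2] F ∧ ¬F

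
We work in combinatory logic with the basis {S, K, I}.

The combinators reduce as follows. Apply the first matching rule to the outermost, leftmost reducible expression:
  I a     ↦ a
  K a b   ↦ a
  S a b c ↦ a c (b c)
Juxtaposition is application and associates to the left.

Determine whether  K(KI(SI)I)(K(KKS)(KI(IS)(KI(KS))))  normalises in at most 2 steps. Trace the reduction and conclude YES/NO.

  start: K(KI(SI)I)(K(KKS)(KI(IS)(KI(KS))))
  [1] KI(SI)I
  [2] II

Answer: NO — after 2 steps the term is II, not yet normal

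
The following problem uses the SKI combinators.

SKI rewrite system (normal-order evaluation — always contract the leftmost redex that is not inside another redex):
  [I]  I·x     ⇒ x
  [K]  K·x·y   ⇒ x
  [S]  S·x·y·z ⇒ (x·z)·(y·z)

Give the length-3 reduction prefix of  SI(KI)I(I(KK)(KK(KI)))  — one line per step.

  start: SI(KI)I(I(KK)(KK(KI)))
  →1  II(KII)(I(KK)(KK(KI)))
  →2  I(KII)(I(KK)(KK(KI)))
  →3  KII(I(KK)(KK(KI)))

Answer: after 3 steps: KII(I(KK)(KK(KI)))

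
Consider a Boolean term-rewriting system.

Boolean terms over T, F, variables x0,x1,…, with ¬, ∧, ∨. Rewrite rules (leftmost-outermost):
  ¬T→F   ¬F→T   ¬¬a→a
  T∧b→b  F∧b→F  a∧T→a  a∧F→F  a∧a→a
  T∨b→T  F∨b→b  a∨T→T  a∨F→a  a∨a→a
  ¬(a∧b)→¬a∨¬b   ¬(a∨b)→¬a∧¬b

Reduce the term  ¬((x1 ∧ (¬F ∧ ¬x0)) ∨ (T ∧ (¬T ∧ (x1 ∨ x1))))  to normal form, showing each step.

  start: ¬((x1 ∧ (¬F ∧ ¬x0)) ∨ (T ∧ (¬T ∧ (x1 ∨ x1))))
  step 1: ¬(x1 ∧ (¬F ∧ ¬x0)) ∧ ¬(T ∧ (¬T ∧ (x1 ∨ x1)))
  step 2: (¬x1 ∨ ¬(¬F ∧ ¬x0)) ∧ ¬(T ∧ (¬T ∧ (x1 ∨ x1)))
  step 3: (¬x1 ∨ (¬¬F ∨ ¬¬x0)) ∧ ¬(T ∧ (¬T ∧ (x1 ∨ x1)))
  step 4: (¬x1 ∨ (F ∨ ¬¬x0)) ∧ ¬(T ∧ (¬T ∧ (x1 ∨ x1)))
  step 5: (¬x1 ∨ ¬¬x0) ∧ ¬(T ∧ (¬T ∧ (x1 ∨ x1)))
  step 6: (¬x1 ∨ x0) ∧ ¬(T ∧ (¬T ∧ (x1 ∨ x1)))
  step 7: (¬x1 ∨ x0) ∧ (¬T ∨ ¬(¬T ∧ (x1 ∨ x1)))
  step 8: (¬x1 ∨ x0) ∧ (F ∨ ¬(¬T ∧ (x1 ∨ x1)))
  step 9: (¬x1 ∨ x0) ∧ ¬(¬T ∧ (x1 ∨ x1))
  step 10: (¬x1 ∨ x0) ∧ (¬¬T ∨ ¬(x1 ∨ x1))
  step 11: (¬x1 ∨ x0) ∧ (T ∨ ¬(x1 ∨ x1))
  step 12: (¬x1 ∨ x0) ∧ T
  step 13: ¬x1 ∨ x0

Answer: normal form = ¬x1 ∨ x0  (in 13 steps)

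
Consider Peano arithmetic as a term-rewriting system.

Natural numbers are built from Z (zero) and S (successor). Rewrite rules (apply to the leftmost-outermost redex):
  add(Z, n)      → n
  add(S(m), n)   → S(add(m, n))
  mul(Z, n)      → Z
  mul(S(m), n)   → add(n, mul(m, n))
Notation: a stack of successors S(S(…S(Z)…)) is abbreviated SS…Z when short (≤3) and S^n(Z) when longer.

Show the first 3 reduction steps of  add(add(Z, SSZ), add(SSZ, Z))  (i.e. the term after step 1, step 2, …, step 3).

Answer: after 3 steps: S(S(add(Z, add(SSZ, Z))))

Derivation:
  start: add(add(Z, SSZ), add(SSZ, Z))
  →1  add(SSZ, add(SSZ, Z))
  →2  S(add(SZ, add(SSZ, Z)))
  →3  S(S(add(Z, add(SSZ, Z))))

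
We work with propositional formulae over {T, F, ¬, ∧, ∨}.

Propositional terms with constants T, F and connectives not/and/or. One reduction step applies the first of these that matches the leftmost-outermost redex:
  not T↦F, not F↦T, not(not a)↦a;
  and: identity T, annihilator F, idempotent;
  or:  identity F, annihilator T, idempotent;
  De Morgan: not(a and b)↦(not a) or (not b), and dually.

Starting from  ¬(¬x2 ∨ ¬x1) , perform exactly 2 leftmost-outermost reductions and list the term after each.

Answer: after 2 steps: x2 ∧ ¬¬x1

Working:
  start: ¬(¬x2 ∨ ¬x1)
  step 1: ¬¬x2 ∧ ¬¬x1
  step 2: x2 ∧ ¬¬x1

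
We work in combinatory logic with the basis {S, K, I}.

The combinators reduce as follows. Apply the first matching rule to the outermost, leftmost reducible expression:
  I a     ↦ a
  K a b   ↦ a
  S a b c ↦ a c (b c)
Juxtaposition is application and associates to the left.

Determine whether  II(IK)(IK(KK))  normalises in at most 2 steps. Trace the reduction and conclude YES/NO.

Answer: NO — after 2 steps the term is IK(IK(KK)), not yet normal

Working:
  start: II(IK)(IK(KK))
  [1] I(IK)(IK(KK))
  [2] IK(IK(KK))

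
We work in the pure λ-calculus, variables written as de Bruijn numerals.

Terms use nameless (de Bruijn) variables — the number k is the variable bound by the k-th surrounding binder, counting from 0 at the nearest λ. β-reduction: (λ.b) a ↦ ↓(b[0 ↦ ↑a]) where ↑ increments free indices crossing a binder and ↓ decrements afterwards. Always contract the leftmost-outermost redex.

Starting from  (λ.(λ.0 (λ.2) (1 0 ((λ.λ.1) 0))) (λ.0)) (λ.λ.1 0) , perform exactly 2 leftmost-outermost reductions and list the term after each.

  start: (λ.(λ.0 (λ.2) (1 0 ((λ.λ.1) 0))) (λ.0)) (λ.λ.1 0)
  [1] (λ.0 (λ.λ.λ.1 0) ((λ.λ.1 0) 0 ((λ.λ.1) 0))) (λ.0)
  [2] (λ.0) (λ.λ.λ.1 0) ((λ.λ.1 0) (λ.0) ((λ.λ.1) (λ.0)))

Answer: after 2 steps: (λ.0) (λ.λ.λ.1 0) ((λ.λ.1 0) (λ.0) ((λ.λ.1) (λ.0)))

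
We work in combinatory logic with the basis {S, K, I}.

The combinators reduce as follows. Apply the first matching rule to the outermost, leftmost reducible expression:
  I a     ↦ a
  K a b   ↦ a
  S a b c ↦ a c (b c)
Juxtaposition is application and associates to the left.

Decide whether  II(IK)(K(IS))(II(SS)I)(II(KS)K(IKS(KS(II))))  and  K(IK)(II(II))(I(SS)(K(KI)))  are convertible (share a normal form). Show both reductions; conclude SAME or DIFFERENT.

Term A:
  start: II(IK)(K(IS))(II(SS)I)(II(KS)K(IKS(KS(II))))
  [1] I(IK)(K(IS))(II(SS)I)(II(KS)K(IKS(KS(II))))
  [2] IK(K(IS))(II(SS)I)(II(KS)K(IKS(KS(II))))
  [3] K(K(IS))(II(SS)I)(II(KS)K(IKS(KS(II))))
  [4] K(IS)(II(KS)K(IKS(KS(II))))
  [5] IS
  [6] S

Term B:
  start: K(IK)(II(II))(I(SS)(K(KI)))
  [1] IK(I(SS)(K(KI)))
  [2] K(I(SS)(K(KI)))
  [3] K(SS(K(KI)))

Answer: DIFFERENT — A ⇓ S, B ⇓ K(SS(K(KI)))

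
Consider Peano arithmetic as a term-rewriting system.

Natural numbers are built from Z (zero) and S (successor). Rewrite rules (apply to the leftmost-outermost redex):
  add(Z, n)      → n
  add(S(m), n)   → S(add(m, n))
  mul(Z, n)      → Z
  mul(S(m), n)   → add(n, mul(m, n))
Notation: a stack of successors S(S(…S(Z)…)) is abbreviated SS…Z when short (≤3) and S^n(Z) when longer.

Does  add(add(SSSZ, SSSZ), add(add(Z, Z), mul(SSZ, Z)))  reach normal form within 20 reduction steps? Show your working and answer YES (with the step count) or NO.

  start: add(add(SSSZ, SSSZ), add(add(Z, Z), mul(SSZ, Z)))
  [1] add(S(add(SSZ, SSSZ)), add(add(Z, Z), mul(SSZ, Z)))
  [2] S(add(add(SSZ, SSSZ), add(add(Z, Z), mul(SSZ, Z))))
  [3] S(add(S(add(SZ, SSSZ)), add(add(Z, Z), mul(SSZ, Z))))
  [4] S(S(add(add(SZ, SSSZ), add(add(Z, Z), mul(SSZ, Z)))))
  [5] S(S(add(S(add(Z, SSSZ)), add(add(Z, Z), mul(SSZ, Z)))))
  [6] S(S(S(add(add(Z, SSSZ), add(add(Z, Z), mul(SSZ, Z))))))
  [7] S(S(S(add(SSSZ, add(add(Z, Z), mul(SSZ, Z))))))
  [8] S(S(S(S(add(SSZ, add(add(Z, Z), mul(SSZ, Z)))))))
  [9] S(S(S(S(S(add(SZ, add(add(Z, Z), mul(SSZ, Z))))))))
  [10] S(S(S(S(S(S(add(Z, add(add(Z, Z), mul(SSZ, Z)))))))))
  [11] S(S(S(S(S(S(add(add(Z, Z), mul(SSZ, Z))))))))
  [12] S(S(S(S(S(S(add(Z, mul(SSZ, Z))))))))
  [13] S(S(S(S(S(S(mul(SSZ, Z)))))))
  [14] S(S(S(S(S(S(add(Z, mul(SZ, Z))))))))
  [15] S(S(S(S(S(S(mul(SZ, Z)))))))
  [16] S(S(S(S(S(S(add(Z, mul(Z, Z))))))))
  [17] S(S(S(S(S(S(mul(Z, Z)))))))
  [18] S^6(Z)

Answer: YES — reaches normal form S^6(Z) in 18 ≤ 20 steps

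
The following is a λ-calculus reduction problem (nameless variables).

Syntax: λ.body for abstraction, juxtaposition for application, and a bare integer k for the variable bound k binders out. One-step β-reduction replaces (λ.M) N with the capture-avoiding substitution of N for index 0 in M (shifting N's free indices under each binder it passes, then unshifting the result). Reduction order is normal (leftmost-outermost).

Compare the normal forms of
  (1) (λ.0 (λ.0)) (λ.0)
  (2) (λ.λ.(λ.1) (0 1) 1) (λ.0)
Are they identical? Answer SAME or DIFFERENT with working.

Answer: DIFFERENT — A ⇓ λ.0, B ⇓ λ.0 (λ.0)

Reduction:
Term A:
  start: (λ.0 (λ.0)) (λ.0)
  [1] (λ.0) (λ.0)
  [2] λ.0

Term B:
  start: (λ.λ.(λ.1) (0 1) 1) (λ.0)
  [1] λ.(λ.1) (0 (λ.0)) (λ.0)
  [2] λ.0 (λ.0)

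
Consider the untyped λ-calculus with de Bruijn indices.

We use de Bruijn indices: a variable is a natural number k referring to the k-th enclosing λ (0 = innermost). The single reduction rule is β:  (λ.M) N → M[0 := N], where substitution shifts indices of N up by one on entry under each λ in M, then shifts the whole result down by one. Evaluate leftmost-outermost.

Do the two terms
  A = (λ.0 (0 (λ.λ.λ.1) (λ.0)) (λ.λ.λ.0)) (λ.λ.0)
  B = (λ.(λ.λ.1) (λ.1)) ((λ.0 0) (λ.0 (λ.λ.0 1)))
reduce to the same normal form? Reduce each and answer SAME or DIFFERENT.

Term A:
  start: (λ.0 (0 (λ.λ.λ.1) (λ.0)) (λ.λ.λ.0)) (λ.λ.0)
  [1] (λ.λ.0) ((λ.λ.0) (λ.λ.λ.1) (λ.0)) (λ.λ.λ.0)
  [2] (λ.0) (λ.λ.λ.0)
  [3] λ.λ.λ.0

Term B:
  start: (λ.(λ.λ.1) (λ.1)) ((λ.0 0) (λ.0 (λ.λ.0 1)))
  [1] (λ.λ.1) (λ.(λ.0 0) (λ.0 (λ.λ.0 1)))
  [2] λ.λ.(λ.0 0) (λ.0 (λ.λ.0 1))
  [3] λ.λ.(λ.0 (λ.λ.0 1)) (λ.0 (λ.λ.0 1))
  [4] λ.λ.(λ.0 (λ.λ.0 1)) (λ.λ.0 1)
  [5] λ.λ.(λ.λ.0 1) (λ.λ.0 1)
  [6] λ.λ.λ.0 (λ.λ.0 1)

Answer: DIFFERENT — A ⇓ λ.λ.λ.0, B ⇓ λ.λ.λ.0 (λ.λ.0 1)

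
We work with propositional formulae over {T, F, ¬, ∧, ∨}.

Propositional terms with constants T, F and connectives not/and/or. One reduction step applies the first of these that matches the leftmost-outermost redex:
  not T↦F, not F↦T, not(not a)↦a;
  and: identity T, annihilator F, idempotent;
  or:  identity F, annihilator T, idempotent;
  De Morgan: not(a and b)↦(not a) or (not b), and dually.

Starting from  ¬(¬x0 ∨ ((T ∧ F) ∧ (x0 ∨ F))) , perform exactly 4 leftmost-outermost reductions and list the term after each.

Answer: after 4 steps: x0 ∧ ((¬T ∨ ¬F) ∨ ¬(x0 ∨ F))

Reduction:
  start: ¬(¬x0 ∨ ((T ∧ F) ∧ (x0 ∨ F)))
  →1  ¬¬x0 ∧ ¬((T ∧ F) ∧ (x0 ∨ F))
  →2  x0 ∧ ¬((T ∧ F) ∧ (x0 ∨ F))
  →3  x0 ∧ (¬(T ∧ F) ∨ ¬(x0 ∨ F))
  →4  x0 ∧ ((¬T ∨ ¬F) ∨ ¬(x0 ∨ F))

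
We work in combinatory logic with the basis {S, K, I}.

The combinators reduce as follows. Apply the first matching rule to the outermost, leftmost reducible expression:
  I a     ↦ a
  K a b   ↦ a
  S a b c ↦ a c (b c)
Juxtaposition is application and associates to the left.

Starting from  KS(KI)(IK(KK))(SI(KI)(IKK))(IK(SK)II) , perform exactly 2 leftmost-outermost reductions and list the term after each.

Answer: after 2 steps: IK(KK)(IK(SK)II)(SI(KI)(IKK)(IK(SK)II))

Derivation:
  start: KS(KI)(IK(KK))(SI(KI)(IKK))(IK(SK)II)
  [1] S(IK(KK))(SI(KI)(IKK))(IK(SK)II)
  [2] IK(KK)(IK(SK)II)(SI(KI)(IKK)(IK(SK)II))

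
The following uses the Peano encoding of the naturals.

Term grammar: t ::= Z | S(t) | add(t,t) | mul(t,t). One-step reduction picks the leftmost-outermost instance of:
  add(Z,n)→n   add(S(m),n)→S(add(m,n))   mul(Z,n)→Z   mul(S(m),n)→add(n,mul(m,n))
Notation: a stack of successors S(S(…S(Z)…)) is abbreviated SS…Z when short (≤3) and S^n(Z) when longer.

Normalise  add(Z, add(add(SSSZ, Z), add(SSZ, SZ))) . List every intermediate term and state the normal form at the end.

Answer: normal form = S^6(Z)  (in 12 steps)

Derivation:
  start: add(Z, add(add(SSSZ, Z), add(SSZ, SZ)))
  →1  add(add(SSSZ, Z), add(SSZ, SZ))
  →2  add(S(add(SSZ, Z)), add(SSZ, SZ))
  →3  S(add(add(SSZ, Z), add(SSZ, SZ)))
  →4  S(add(S(add(SZ, Z)), add(SSZ, SZ)))
  →5  S(S(add(add(SZ, Z), add(SSZ, SZ))))
  →6  S(S(add(S(add(Z, Z)), add(SSZ, SZ))))
  →7  S(S(S(add(add(Z, Z), add(SSZ, SZ)))))
  →8  S(S(S(add(Z, add(SSZ, SZ)))))
  →9  S(S(S(add(SSZ, SZ))))
  →10  S(S(S(S(add(SZ, SZ)))))
  →11  S(S(S(S(S(add(Z, SZ))))))
  →12  S^6(Z)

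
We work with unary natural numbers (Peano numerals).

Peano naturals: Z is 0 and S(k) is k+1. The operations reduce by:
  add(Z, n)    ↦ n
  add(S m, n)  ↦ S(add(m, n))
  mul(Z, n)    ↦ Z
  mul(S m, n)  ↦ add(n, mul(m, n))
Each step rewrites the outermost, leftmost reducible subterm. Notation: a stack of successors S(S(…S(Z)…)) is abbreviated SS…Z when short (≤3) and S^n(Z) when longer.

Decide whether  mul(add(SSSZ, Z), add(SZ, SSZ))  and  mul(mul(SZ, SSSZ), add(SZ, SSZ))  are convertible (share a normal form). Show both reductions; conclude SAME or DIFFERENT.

Term A:
  start: mul(add(SSSZ, Z), add(SZ, SSZ))
  [1] mul(S(add(SSZ, Z)), add(SZ, SSZ))
  [2] add(add(SZ, SSZ), mul(add(SSZ, Z), add(SZ, SSZ)))
  [3] add(S(add(Z, SSZ)), mul(add(SSZ, Z), add(SZ, SSZ)))
  [4] S(add(add(Z, SSZ), mul(add(SSZ, Z), add(SZ, SSZ))))
  [5] S(add(SSZ, mul(add(SSZ, Z), add(SZ, SSZ))))
  [6] S(S(add(SZ, mul(add(SSZ, Z), add(SZ, SSZ)))))
  [7] S(S(S(add(Z, mul(add(SSZ, Z), add(SZ, SSZ))))))
  [8] S(S(S(mul(add(SSZ, Z), add(SZ, SSZ)))))
  [9] S(S(S(mul(S(add(SZ, Z)), add(SZ, SSZ)))))
  [10] S(S(S(add(add(SZ, SSZ), mul(add(SZ, Z), add(SZ, SSZ))))))
  [11] S(S(S(add(S(add(Z, SSZ)), mul(add(SZ, Z), add(SZ, SSZ))))))
  [12] S(S(S(S(add(add(Z, SSZ), mul(add(SZ, Z), add(SZ, SSZ)))))))
  [13] S(S(S(S(add(SSZ, mul(add(SZ, Z), add(SZ, SSZ)))))))
  [14] S(S(S(S(S(add(SZ, mul(add(SZ, Z), add(SZ, SSZ))))))))
  [15] S(S(S(S(S(S(add(Z, mul(add(SZ, Z), add(SZ, SSZ)))))))))
  [16] S(S(S(S(S(S(mul(add(SZ, Z), add(SZ, SSZ))))))))
  [17] S(S(S(S(S(S(mul(S(add(Z, Z)), add(SZ, SSZ))))))))
  [18] S(S(S(S(S(S(add(add(SZ, SSZ), mul(add(Z, Z), add(SZ, SSZ)))))))))
  [19] S(S(S(S(S(S(add(S(add(Z, SSZ)), mul(add(Z, Z), add(SZ, SSZ)))))))))
  [20] S(S(S(S(S(S(S(add(add(Z, SSZ), mul(add(Z, Z), add(SZ, SSZ))))))))))
  [21] S(S(S(S(S(S(S(add(SSZ, mul(add(Z, Z), add(SZ, SSZ))))))))))
  [22] S(S(S(S(S(S(S(S(add(SZ, mul(add(Z, Z), add(SZ, SSZ)))))))))))
  [23] S(S(S(S(S(S(S(S(S(add(Z, mul(add(Z, Z), add(SZ, SSZ))))))))))))
  [24] S(S(S(S(S(S(S(S(S(mul(add(Z, Z), add(SZ, SSZ)))))))))))
  [25] S(S(S(S(S(S(S(S(S(mul(Z, add(SZ, SSZ)))))))))))
  [26] S^9(Z)

Term B:
  start: mul(mul(SZ, SSSZ), add(SZ, SSZ))
  [1] mul(add(SSSZ, mul(Z, SSSZ)), add(SZ, SSZ))
  [2] mul(S(add(SSZ, mul(Z, SSSZ))), add(SZ, SSZ))
  [3] add(add(SZ, SSZ), mul(add(SSZ, mul(Z, SSSZ)), add(SZ, SSZ)))
  [4] add(S(add(Z, SSZ)), mul(add(SSZ, mul(Z, SSSZ)), add(SZ, SSZ)))
  [5] S(add(add(Z, SSZ), mul(add(SSZ, mul(Z, SSSZ)), add(SZ, SSZ))))
  [6] S(add(SSZ, mul(add(SSZ, mul(Z, SSSZ)), add(SZ, SSZ))))
  [7] S(S(add(SZ, mul(add(SSZ, mul(Z, SSSZ)), add(SZ, SSZ)))))
  [8] S(S(S(add(Z, mul(add(SSZ, mul(Z, SSSZ)), add(SZ, SSZ))))))
  [9] S(S(S(mul(add(SSZ, mul(Z, SSSZ)), add(SZ, SSZ)))))
  [10] S(S(S(mul(S(add(SZ, mul(Z, SSSZ))), add(SZ, SSZ)))))
  [11] S(S(S(add(add(SZ, SSZ), mul(add(SZ, mul(Z, SSSZ)), add(SZ, SSZ))))))
  [12] S(S(S(add(S(add(Z, SSZ)), mul(add(SZ, mul(Z, SSSZ)), add(SZ, SSZ))))))
  [13] S(S(S(S(add(add(Z, SSZ), mul(add(SZ, mul(Z, SSSZ)), add(SZ, SSZ)))))))
  [14] S(S(S(S(add(SSZ, mul(add(SZ, mul(Z, SSSZ)), add(SZ, SSZ)))))))
  [15] S(S(S(S(S(add(SZ, mul(add(SZ, mul(Z, SSSZ)), add(SZ, SSZ))))))))
  [16] S(S(S(S(S(S(add(Z, mul(add(SZ, mul(Z, SSSZ)), add(SZ, SSZ)))))))))
  [17] S(S(S(S(S(S(mul(add(SZ, mul(Z, SSSZ)), add(SZ, SSZ))))))))
  [18] S(S(S(S(S(S(mul(S(add(Z, mul(Z, SSSZ))), add(SZ, SSZ))))))))
  [19] S(S(S(S(S(S(add(add(SZ, SSZ), mul(add(Z, mul(Z, SSSZ)), add(SZ, SSZ)))))))))
  [20] S(S(S(S(S(S(add(S(add(Z, SSZ)), mul(add(Z, mul(Z, SSSZ)), add(SZ, SSZ)))))))))
  [21] S(S(S(S(S(S(S(add(add(Z, SSZ), mul(add(Z, mul(Z, SSSZ)), add(SZ, SSZ))))))))))
  [22] S(S(S(S(S(S(S(add(SSZ, mul(add(Z, mul(Z, SSSZ)), add(SZ, SSZ))))))))))
  [23] S(S(S(S(S(S(S(S(add(SZ, mul(add(Z, mul(Z, SSSZ)), add(SZ, SSZ)))))))))))
  [24] S(S(S(S(S(S(S(S(S(add(Z, mul(add(Z, mul(Z, SSSZ)), add(SZ, SSZ))))))))))))
  [25] S(S(S(S(S(S(S(S(S(mul(add(Z, mul(Z, SSSZ)), add(SZ, SSZ)))))))))))
  [26] S(S(S(S(S(S(S(S(S(mul(mul(Z, SSSZ), add(SZ, SSZ)))))))))))
  [27] S(S(S(S(S(S(S(S(S(mul(Z, add(SZ, SSZ)))))))))))
  [28] S^9(Z)

Answer: SAME — A ⇓ S^9(Z), B ⇓ S^9(Z)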